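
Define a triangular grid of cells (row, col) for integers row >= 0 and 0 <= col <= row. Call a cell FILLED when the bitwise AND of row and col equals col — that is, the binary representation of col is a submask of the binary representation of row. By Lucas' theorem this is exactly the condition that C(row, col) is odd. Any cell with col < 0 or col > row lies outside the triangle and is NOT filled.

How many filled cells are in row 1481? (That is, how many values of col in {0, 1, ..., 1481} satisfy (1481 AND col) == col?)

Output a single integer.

1481 in binary = 10111001001
popcount(1481) = number of 1-bits in 10111001001 = 6
A col c satisfies (1481 AND c) == c iff every set bit of c is also set in 1481; each of the 6 set bits of 1481 can independently be on or off in c.
count = 2^6 = 64

Answer: 64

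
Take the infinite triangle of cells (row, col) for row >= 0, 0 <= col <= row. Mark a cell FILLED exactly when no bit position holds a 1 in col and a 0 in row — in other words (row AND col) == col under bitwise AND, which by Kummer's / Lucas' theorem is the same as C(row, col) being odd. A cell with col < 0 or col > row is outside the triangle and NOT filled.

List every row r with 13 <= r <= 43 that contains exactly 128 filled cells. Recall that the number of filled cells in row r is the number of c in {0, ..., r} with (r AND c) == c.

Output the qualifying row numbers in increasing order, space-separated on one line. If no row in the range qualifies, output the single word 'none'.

Row r has 2^popcount(r) filled cells, so we need popcount(r) = log2(128) = 7.
Scan r = 13..43 and keep those with exactly 7 one-bits:
r=13=1101 popcount=3 -> skip
r=14=1110 popcount=3 -> skip
r=15=1111 popcount=4 -> skip
r=16=10000 popcount=1 -> skip
r=17=10001 popcount=2 -> skip
r=18=10010 popcount=2 -> skip
r=19=10011 popcount=3 -> skip
r=20=10100 popcount=2 -> skip
r=21=10101 popcount=3 -> skip
r=22=10110 popcount=3 -> skip
r=23=10111 popcount=4 -> skip
r=24=11000 popcount=2 -> skip
r=25=11001 popcount=3 -> skip
r=26=11010 popcount=3 -> skip
r=27=11011 popcount=4 -> skip
r=28=11100 popcount=3 -> skip
r=29=11101 popcount=4 -> skip
r=30=11110 popcount=4 -> skip
r=31=11111 popcount=5 -> skip
r=32=100000 popcount=1 -> skip
r=33=100001 popcount=2 -> skip
r=34=100010 popcount=2 -> skip
r=35=100011 popcount=3 -> skip
r=36=100100 popcount=2 -> skip
r=37=100101 popcount=3 -> skip
r=38=100110 popcount=3 -> skip
r=39=100111 popcount=4 -> skip
r=40=101000 popcount=2 -> skip
r=41=101001 popcount=3 -> skip
r=42=101010 popcount=3 -> skip
r=43=101011 popcount=4 -> skip
Kept rows: none

Answer: none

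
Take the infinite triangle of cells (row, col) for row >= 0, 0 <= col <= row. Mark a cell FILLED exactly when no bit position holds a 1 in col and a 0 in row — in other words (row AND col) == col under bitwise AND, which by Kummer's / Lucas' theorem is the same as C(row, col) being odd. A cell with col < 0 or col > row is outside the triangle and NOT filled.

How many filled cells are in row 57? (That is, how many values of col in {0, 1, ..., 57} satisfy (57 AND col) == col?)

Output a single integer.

Answer: 16

Derivation:
57 in binary = 111001
popcount(57) = number of 1-bits in 111001 = 4
A col c satisfies (57 AND c) == c iff every set bit of c is also set in 57; each of the 4 set bits of 57 can independently be on or off in c.
count = 2^4 = 16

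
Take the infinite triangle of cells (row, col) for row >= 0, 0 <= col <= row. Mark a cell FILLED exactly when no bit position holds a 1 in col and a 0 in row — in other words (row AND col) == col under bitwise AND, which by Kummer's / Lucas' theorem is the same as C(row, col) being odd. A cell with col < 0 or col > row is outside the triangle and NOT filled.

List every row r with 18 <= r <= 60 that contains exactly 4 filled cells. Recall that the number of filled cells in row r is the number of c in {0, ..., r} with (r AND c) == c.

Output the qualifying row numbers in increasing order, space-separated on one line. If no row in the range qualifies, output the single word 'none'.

Answer: 18 20 24 33 34 36 40 48

Derivation:
Row r has 2^popcount(r) filled cells, so we need popcount(r) = log2(4) = 2.
Scan r = 18..60 and keep those with exactly 2 one-bits:
r=18=10010 popcount=2 -> KEEP
r=19=10011 popcount=3 -> skip
r=20=10100 popcount=2 -> KEEP
r=21=10101 popcount=3 -> skip
r=22=10110 popcount=3 -> skip
r=23=10111 popcount=4 -> skip
r=24=11000 popcount=2 -> KEEP
r=25=11001 popcount=3 -> skip
r=26=11010 popcount=3 -> skip
r=27=11011 popcount=4 -> skip
r=28=11100 popcount=3 -> skip
r=29=11101 popcount=4 -> skip
r=30=11110 popcount=4 -> skip
r=31=11111 popcount=5 -> skip
r=32=100000 popcount=1 -> skip
r=33=100001 popcount=2 -> KEEP
r=34=100010 popcount=2 -> KEEP
r=35=100011 popcount=3 -> skip
r=36=100100 popcount=2 -> KEEP
r=37=100101 popcount=3 -> skip
r=38=100110 popcount=3 -> skip
r=39=100111 popcount=4 -> skip
r=40=101000 popcount=2 -> KEEP
r=41=101001 popcount=3 -> skip
r=42=101010 popcount=3 -> skip
r=43=101011 popcount=4 -> skip
r=44=101100 popcount=3 -> skip
r=45=101101 popcount=4 -> skip
r=46=101110 popcount=4 -> skip
r=47=101111 popcount=5 -> skip
r=48=110000 popcount=2 -> KEEP
r=49=110001 popcount=3 -> skip
r=50=110010 popcount=3 -> skip
r=51=110011 popcount=4 -> skip
r=52=110100 popcount=3 -> skip
r=53=110101 popcount=4 -> skip
r=54=110110 popcount=4 -> skip
r=55=110111 popcount=5 -> skip
r=56=111000 popcount=3 -> skip
r=57=111001 popcount=4 -> skip
r=58=111010 popcount=4 -> skip
r=59=111011 popcount=5 -> skip
r=60=111100 popcount=4 -> skip
Kept rows: 18 20 24 33 34 36 40 48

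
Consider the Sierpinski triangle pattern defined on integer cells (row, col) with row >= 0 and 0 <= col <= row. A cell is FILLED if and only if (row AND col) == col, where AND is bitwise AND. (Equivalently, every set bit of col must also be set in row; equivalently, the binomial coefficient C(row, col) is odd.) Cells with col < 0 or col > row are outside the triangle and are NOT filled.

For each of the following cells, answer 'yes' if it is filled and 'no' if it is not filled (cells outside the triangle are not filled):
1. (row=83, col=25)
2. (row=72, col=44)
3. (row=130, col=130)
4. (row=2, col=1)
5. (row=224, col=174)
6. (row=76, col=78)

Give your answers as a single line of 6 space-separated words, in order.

(83,25): row=0b1010011, col=0b11001, row AND col = 0b10001 = 17; 17 != 25 -> empty
(72,44): row=0b1001000, col=0b101100, row AND col = 0b1000 = 8; 8 != 44 -> empty
(130,130): row=0b10000010, col=0b10000010, row AND col = 0b10000010 = 130; 130 == 130 -> filled
(2,1): row=0b10, col=0b1, row AND col = 0b0 = 0; 0 != 1 -> empty
(224,174): row=0b11100000, col=0b10101110, row AND col = 0b10100000 = 160; 160 != 174 -> empty
(76,78): col outside [0, 76] -> not filled

Answer: no no yes no no no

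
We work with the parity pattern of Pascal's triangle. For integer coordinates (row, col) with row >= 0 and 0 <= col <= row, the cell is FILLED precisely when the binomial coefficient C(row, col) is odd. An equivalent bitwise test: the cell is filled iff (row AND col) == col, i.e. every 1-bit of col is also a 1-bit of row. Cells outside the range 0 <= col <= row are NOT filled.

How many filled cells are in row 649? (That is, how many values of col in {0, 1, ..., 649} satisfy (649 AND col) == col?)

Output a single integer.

Answer: 16

Derivation:
649 in binary = 1010001001
popcount(649) = number of 1-bits in 1010001001 = 4
A col c satisfies (649 AND c) == c iff every set bit of c is also set in 649; each of the 4 set bits of 649 can independently be on or off in c.
count = 2^4 = 16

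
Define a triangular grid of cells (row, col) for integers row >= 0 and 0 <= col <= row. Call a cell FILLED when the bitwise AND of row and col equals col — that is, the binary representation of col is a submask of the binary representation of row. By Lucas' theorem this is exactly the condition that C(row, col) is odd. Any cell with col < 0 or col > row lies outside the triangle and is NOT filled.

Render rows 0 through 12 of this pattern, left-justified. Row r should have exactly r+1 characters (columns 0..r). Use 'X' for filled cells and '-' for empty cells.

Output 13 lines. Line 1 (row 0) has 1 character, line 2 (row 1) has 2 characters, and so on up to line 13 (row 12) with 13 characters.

Answer: X
XX
X-X
XXXX
X---X
XX--XX
X-X-X-X
XXXXXXXX
X-------X
XX------XX
X-X-----X-X
XXXX----XXXX
X---X---X---X

Derivation:
r0=0: X
r1=1: XX
r2=10: X-X
r3=11: XXXX
r4=100: X---X
r5=101: XX--XX
r6=110: X-X-X-X
r7=111: XXXXXXXX
r8=1000: X-------X
r9=1001: XX------XX
r10=1010: X-X-----X-X
r11=1011: XXXX----XXXX
r12=1100: X---X---X---X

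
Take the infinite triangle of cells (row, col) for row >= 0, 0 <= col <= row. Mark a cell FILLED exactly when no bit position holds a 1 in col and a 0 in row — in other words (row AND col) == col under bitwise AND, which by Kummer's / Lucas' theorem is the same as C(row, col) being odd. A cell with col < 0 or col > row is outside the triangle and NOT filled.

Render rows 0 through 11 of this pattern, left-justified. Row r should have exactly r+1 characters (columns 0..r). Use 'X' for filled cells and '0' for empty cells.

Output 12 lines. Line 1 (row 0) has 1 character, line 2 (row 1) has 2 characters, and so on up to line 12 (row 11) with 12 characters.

r0=0: X
r1=1: XX
r2=10: X0X
r3=11: XXXX
r4=100: X000X
r5=101: XX00XX
r6=110: X0X0X0X
r7=111: XXXXXXXX
r8=1000: X0000000X
r9=1001: XX000000XX
r10=1010: X0X00000X0X
r11=1011: XXXX0000XXXX

Answer: X
XX
X0X
XXXX
X000X
XX00XX
X0X0X0X
XXXXXXXX
X0000000X
XX000000XX
X0X00000X0X
XXXX0000XXXX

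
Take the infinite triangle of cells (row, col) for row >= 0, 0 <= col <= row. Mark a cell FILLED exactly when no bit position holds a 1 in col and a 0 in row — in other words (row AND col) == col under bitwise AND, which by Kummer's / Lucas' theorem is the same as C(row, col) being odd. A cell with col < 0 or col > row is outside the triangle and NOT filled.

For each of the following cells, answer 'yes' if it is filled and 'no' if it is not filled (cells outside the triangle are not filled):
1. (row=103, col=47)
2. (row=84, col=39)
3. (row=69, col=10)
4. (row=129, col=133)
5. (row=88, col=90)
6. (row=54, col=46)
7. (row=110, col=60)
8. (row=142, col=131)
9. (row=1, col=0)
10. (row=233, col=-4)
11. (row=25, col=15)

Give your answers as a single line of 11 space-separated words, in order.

(103,47): row=0b1100111, col=0b101111, row AND col = 0b100111 = 39; 39 != 47 -> empty
(84,39): row=0b1010100, col=0b100111, row AND col = 0b100 = 4; 4 != 39 -> empty
(69,10): row=0b1000101, col=0b1010, row AND col = 0b0 = 0; 0 != 10 -> empty
(129,133): col outside [0, 129] -> not filled
(88,90): col outside [0, 88] -> not filled
(54,46): row=0b110110, col=0b101110, row AND col = 0b100110 = 38; 38 != 46 -> empty
(110,60): row=0b1101110, col=0b111100, row AND col = 0b101100 = 44; 44 != 60 -> empty
(142,131): row=0b10001110, col=0b10000011, row AND col = 0b10000010 = 130; 130 != 131 -> empty
(1,0): row=0b1, col=0b0, row AND col = 0b0 = 0; 0 == 0 -> filled
(233,-4): col outside [0, 233] -> not filled
(25,15): row=0b11001, col=0b1111, row AND col = 0b1001 = 9; 9 != 15 -> empty

Answer: no no no no no no no no yes no no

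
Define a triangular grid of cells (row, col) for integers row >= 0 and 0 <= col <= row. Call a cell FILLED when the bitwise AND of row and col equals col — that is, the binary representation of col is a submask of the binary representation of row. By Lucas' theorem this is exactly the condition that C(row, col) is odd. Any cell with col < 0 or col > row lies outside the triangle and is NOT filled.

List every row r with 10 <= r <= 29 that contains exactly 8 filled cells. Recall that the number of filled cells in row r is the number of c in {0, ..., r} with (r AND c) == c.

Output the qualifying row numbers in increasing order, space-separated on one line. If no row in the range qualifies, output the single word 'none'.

Row r has 2^popcount(r) filled cells, so we need popcount(r) = log2(8) = 3.
Scan r = 10..29 and keep those with exactly 3 one-bits:
r=10=1010 popcount=2 -> skip
r=11=1011 popcount=3 -> KEEP
r=12=1100 popcount=2 -> skip
r=13=1101 popcount=3 -> KEEP
r=14=1110 popcount=3 -> KEEP
r=15=1111 popcount=4 -> skip
r=16=10000 popcount=1 -> skip
r=17=10001 popcount=2 -> skip
r=18=10010 popcount=2 -> skip
r=19=10011 popcount=3 -> KEEP
r=20=10100 popcount=2 -> skip
r=21=10101 popcount=3 -> KEEP
r=22=10110 popcount=3 -> KEEP
r=23=10111 popcount=4 -> skip
r=24=11000 popcount=2 -> skip
r=25=11001 popcount=3 -> KEEP
r=26=11010 popcount=3 -> KEEP
r=27=11011 popcount=4 -> skip
r=28=11100 popcount=3 -> KEEP
r=29=11101 popcount=4 -> skip
Kept rows: 11 13 14 19 21 22 25 26 28

Answer: 11 13 14 19 21 22 25 26 28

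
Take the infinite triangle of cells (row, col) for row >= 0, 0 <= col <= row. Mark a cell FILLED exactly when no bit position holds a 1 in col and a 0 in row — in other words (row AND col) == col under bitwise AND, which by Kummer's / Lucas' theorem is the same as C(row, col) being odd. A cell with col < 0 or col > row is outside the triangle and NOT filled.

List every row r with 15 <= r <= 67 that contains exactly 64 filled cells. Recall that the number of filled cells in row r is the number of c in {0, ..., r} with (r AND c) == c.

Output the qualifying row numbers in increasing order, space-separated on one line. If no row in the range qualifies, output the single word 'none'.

Answer: 63

Derivation:
Row r has 2^popcount(r) filled cells, so we need popcount(r) = log2(64) = 6.
Scan r = 15..67 and keep those with exactly 6 one-bits:
r=15=1111 popcount=4 -> skip
r=16=10000 popcount=1 -> skip
r=17=10001 popcount=2 -> skip
r=18=10010 popcount=2 -> skip
r=19=10011 popcount=3 -> skip
r=20=10100 popcount=2 -> skip
r=21=10101 popcount=3 -> skip
r=22=10110 popcount=3 -> skip
r=23=10111 popcount=4 -> skip
r=24=11000 popcount=2 -> skip
r=25=11001 popcount=3 -> skip
r=26=11010 popcount=3 -> skip
r=27=11011 popcount=4 -> skip
r=28=11100 popcount=3 -> skip
r=29=11101 popcount=4 -> skip
r=30=11110 popcount=4 -> skip
r=31=11111 popcount=5 -> skip
r=32=100000 popcount=1 -> skip
r=33=100001 popcount=2 -> skip
r=34=100010 popcount=2 -> skip
r=35=100011 popcount=3 -> skip
r=36=100100 popcount=2 -> skip
r=37=100101 popcount=3 -> skip
r=38=100110 popcount=3 -> skip
r=39=100111 popcount=4 -> skip
r=40=101000 popcount=2 -> skip
r=41=101001 popcount=3 -> skip
r=42=101010 popcount=3 -> skip
r=43=101011 popcount=4 -> skip
r=44=101100 popcount=3 -> skip
r=45=101101 popcount=4 -> skip
r=46=101110 popcount=4 -> skip
r=47=101111 popcount=5 -> skip
r=48=110000 popcount=2 -> skip
r=49=110001 popcount=3 -> skip
r=50=110010 popcount=3 -> skip
r=51=110011 popcount=4 -> skip
r=52=110100 popcount=3 -> skip
r=53=110101 popcount=4 -> skip
r=54=110110 popcount=4 -> skip
r=55=110111 popcount=5 -> skip
r=56=111000 popcount=3 -> skip
r=57=111001 popcount=4 -> skip
r=58=111010 popcount=4 -> skip
r=59=111011 popcount=5 -> skip
r=60=111100 popcount=4 -> skip
r=61=111101 popcount=5 -> skip
r=62=111110 popcount=5 -> skip
r=63=111111 popcount=6 -> KEEP
r=64=1000000 popcount=1 -> skip
r=65=1000001 popcount=2 -> skip
r=66=1000010 popcount=2 -> skip
r=67=1000011 popcount=3 -> skip
Kept rows: 63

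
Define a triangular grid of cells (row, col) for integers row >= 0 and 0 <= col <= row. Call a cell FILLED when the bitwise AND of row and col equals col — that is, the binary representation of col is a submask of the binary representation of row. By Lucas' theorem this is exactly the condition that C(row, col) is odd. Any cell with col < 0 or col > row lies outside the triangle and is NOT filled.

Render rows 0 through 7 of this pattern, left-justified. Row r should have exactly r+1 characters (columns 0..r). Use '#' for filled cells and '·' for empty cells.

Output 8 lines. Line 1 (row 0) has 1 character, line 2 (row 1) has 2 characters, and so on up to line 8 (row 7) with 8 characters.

Answer: #
##
#·#
####
#···#
##··##
#·#·#·#
########

Derivation:
r0=0: #
r1=1: ##
r2=10: #·#
r3=11: ####
r4=100: #···#
r5=101: ##··##
r6=110: #·#·#·#
r7=111: ########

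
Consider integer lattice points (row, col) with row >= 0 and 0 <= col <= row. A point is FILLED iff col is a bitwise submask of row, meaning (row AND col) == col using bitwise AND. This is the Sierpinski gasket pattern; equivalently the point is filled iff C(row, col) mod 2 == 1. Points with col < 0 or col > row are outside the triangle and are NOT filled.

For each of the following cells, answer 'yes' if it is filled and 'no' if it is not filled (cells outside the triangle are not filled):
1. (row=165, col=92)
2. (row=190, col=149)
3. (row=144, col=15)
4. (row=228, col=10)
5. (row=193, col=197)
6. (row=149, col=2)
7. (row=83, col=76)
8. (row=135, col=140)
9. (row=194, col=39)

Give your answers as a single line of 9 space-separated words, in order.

(165,92): row=0b10100101, col=0b1011100, row AND col = 0b100 = 4; 4 != 92 -> empty
(190,149): row=0b10111110, col=0b10010101, row AND col = 0b10010100 = 148; 148 != 149 -> empty
(144,15): row=0b10010000, col=0b1111, row AND col = 0b0 = 0; 0 != 15 -> empty
(228,10): row=0b11100100, col=0b1010, row AND col = 0b0 = 0; 0 != 10 -> empty
(193,197): col outside [0, 193] -> not filled
(149,2): row=0b10010101, col=0b10, row AND col = 0b0 = 0; 0 != 2 -> empty
(83,76): row=0b1010011, col=0b1001100, row AND col = 0b1000000 = 64; 64 != 76 -> empty
(135,140): col outside [0, 135] -> not filled
(194,39): row=0b11000010, col=0b100111, row AND col = 0b10 = 2; 2 != 39 -> empty

Answer: no no no no no no no no no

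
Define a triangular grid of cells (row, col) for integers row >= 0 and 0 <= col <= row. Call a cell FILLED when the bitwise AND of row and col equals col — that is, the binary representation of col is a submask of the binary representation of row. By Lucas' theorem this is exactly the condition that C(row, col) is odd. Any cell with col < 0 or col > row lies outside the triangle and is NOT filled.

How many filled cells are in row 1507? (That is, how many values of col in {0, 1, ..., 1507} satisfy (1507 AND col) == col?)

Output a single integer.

Answer: 128

Derivation:
1507 in binary = 10111100011
popcount(1507) = number of 1-bits in 10111100011 = 7
A col c satisfies (1507 AND c) == c iff every set bit of c is also set in 1507; each of the 7 set bits of 1507 can independently be on or off in c.
count = 2^7 = 128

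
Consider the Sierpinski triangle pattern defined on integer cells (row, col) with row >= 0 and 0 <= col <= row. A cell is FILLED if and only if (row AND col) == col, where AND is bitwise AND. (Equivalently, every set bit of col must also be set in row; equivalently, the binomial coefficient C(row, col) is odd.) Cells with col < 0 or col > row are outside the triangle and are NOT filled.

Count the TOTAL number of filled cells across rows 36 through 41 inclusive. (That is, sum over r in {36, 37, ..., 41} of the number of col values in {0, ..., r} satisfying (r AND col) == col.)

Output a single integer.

Answer: 48

Derivation:
r36=100100 pc2: +4 =4
r37=100101 pc3: +8 =12
r38=100110 pc3: +8 =20
r39=100111 pc4: +16 =36
r40=101000 pc2: +4 =40
r41=101001 pc3: +8 =48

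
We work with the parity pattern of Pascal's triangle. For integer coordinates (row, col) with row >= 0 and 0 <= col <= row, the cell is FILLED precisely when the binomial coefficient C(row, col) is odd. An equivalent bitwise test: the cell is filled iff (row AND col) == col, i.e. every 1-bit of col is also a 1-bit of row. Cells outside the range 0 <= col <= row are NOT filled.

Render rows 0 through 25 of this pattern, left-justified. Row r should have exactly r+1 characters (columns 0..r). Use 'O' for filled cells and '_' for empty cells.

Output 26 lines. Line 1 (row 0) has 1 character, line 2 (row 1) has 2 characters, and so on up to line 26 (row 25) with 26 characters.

Answer: O
OO
O_O
OOOO
O___O
OO__OO
O_O_O_O
OOOOOOOO
O_______O
OO______OO
O_O_____O_O
OOOO____OOOO
O___O___O___O
OO__OO__OO__OO
O_O_O_O_O_O_O_O
OOOOOOOOOOOOOOOO
O_______________O
OO______________OO
O_O_____________O_O
OOOO____________OOOO
O___O___________O___O
OO__OO__________OO__OO
O_O_O_O_________O_O_O_O
OOOOOOOO________OOOOOOOO
O_______O_______O_______O
OO______OO______OO______OO

Derivation:
r0=0: O
r1=1: OO
r2=10: O_O
r3=11: OOOO
r4=100: O___O
r5=101: OO__OO
r6=110: O_O_O_O
r7=111: OOOOOOOO
r8=1000: O_______O
r9=1001: OO______OO
r10=1010: O_O_____O_O
r11=1011: OOOO____OOOO
r12=1100: O___O___O___O
r13=1101: OO__OO__OO__OO
r14=1110: O_O_O_O_O_O_O_O
r15=1111: OOOOOOOOOOOOOOOO
r16=10000: O_______________O
r17=10001: OO______________OO
r18=10010: O_O_____________O_O
r19=10011: OOOO____________OOOO
r20=10100: O___O___________O___O
r21=10101: OO__OO__________OO__OO
r22=10110: O_O_O_O_________O_O_O_O
r23=10111: OOOOOOOO________OOOOOOOO
r24=11000: O_______O_______O_______O
r25=11001: OO______OO______OO______OO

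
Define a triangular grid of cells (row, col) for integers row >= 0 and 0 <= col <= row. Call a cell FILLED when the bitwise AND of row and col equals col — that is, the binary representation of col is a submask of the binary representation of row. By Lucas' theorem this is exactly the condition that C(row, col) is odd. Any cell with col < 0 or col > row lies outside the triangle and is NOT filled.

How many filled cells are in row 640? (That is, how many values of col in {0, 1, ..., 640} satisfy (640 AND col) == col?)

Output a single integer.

640 in binary = 1010000000
popcount(640) = number of 1-bits in 1010000000 = 2
A col c satisfies (640 AND c) == c iff every set bit of c is also set in 640; each of the 2 set bits of 640 can independently be on or off in c.
count = 2^2 = 4

Answer: 4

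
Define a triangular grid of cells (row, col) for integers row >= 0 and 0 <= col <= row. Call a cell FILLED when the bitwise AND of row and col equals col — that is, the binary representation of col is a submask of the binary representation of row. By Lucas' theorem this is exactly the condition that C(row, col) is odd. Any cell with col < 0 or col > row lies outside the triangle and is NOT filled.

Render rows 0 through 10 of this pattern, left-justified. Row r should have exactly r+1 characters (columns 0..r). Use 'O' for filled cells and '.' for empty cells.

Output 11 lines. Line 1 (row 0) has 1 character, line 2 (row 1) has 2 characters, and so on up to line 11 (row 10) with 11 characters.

Answer: O
OO
O.O
OOOO
O...O
OO..OO
O.O.O.O
OOOOOOOO
O.......O
OO......OO
O.O.....O.O

Derivation:
r0=0: O
r1=1: OO
r2=10: O.O
r3=11: OOOO
r4=100: O...O
r5=101: OO..OO
r6=110: O.O.O.O
r7=111: OOOOOOOO
r8=1000: O.......O
r9=1001: OO......OO
r10=1010: O.O.....O.O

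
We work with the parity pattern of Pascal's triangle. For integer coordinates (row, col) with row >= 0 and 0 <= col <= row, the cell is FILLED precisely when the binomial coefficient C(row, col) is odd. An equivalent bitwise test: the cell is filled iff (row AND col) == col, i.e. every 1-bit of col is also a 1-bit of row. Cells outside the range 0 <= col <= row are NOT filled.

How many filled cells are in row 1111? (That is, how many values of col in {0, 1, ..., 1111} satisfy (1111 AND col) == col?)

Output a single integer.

Answer: 64

Derivation:
1111 in binary = 10001010111
popcount(1111) = number of 1-bits in 10001010111 = 6
A col c satisfies (1111 AND c) == c iff every set bit of c is also set in 1111; each of the 6 set bits of 1111 can independently be on or off in c.
count = 2^6 = 64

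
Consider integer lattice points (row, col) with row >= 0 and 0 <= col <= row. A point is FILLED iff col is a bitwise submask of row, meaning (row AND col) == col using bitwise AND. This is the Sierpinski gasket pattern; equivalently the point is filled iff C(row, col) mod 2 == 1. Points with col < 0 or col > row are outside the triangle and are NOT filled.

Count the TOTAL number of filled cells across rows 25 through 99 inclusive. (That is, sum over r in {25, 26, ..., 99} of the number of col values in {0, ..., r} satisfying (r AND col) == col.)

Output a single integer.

r25=11001 pc3: +8 =8
r26=11010 pc3: +8 =16
r27=11011 pc4: +16 =32
r28=11100 pc3: +8 =40
r29=11101 pc4: +16 =56
r30=11110 pc4: +16 =72
r31=11111 pc5: +32 =104
r32=100000 pc1: +2 =106
r33=100001 pc2: +4 =110
r34=100010 pc2: +4 =114
r35=100011 pc3: +8 =122
r36=100100 pc2: +4 =126
r37=100101 pc3: +8 =134
r38=100110 pc3: +8 =142
r39=100111 pc4: +16 =158
r40=101000 pc2: +4 =162
r41=101001 pc3: +8 =170
r42=101010 pc3: +8 =178
r43=101011 pc4: +16 =194
r44=101100 pc3: +8 =202
r45=101101 pc4: +16 =218
r46=101110 pc4: +16 =234
r47=101111 pc5: +32 =266
r48=110000 pc2: +4 =270
r49=110001 pc3: +8 =278
r50=110010 pc3: +8 =286
r51=110011 pc4: +16 =302
r52=110100 pc3: +8 =310
r53=110101 pc4: +16 =326
r54=110110 pc4: +16 =342
r55=110111 pc5: +32 =374
r56=111000 pc3: +8 =382
r57=111001 pc4: +16 =398
r58=111010 pc4: +16 =414
r59=111011 pc5: +32 =446
r60=111100 pc4: +16 =462
r61=111101 pc5: +32 =494
r62=111110 pc5: +32 =526
r63=111111 pc6: +64 =590
r64=1000000 pc1: +2 =592
r65=1000001 pc2: +4 =596
r66=1000010 pc2: +4 =600
r67=1000011 pc3: +8 =608
r68=1000100 pc2: +4 =612
r69=1000101 pc3: +8 =620
r70=1000110 pc3: +8 =628
r71=1000111 pc4: +16 =644
r72=1001000 pc2: +4 =648
r73=1001001 pc3: +8 =656
r74=1001010 pc3: +8 =664
r75=1001011 pc4: +16 =680
r76=1001100 pc3: +8 =688
r77=1001101 pc4: +16 =704
r78=1001110 pc4: +16 =720
r79=1001111 pc5: +32 =752
r80=1010000 pc2: +4 =756
r81=1010001 pc3: +8 =764
r82=1010010 pc3: +8 =772
r83=1010011 pc4: +16 =788
r84=1010100 pc3: +8 =796
r85=1010101 pc4: +16 =812
r86=1010110 pc4: +16 =828
r87=1010111 pc5: +32 =860
r88=1011000 pc3: +8 =868
r89=1011001 pc4: +16 =884
r90=1011010 pc4: +16 =900
r91=1011011 pc5: +32 =932
r92=1011100 pc4: +16 =948
r93=1011101 pc5: +32 =980
r94=1011110 pc5: +32 =1012
r95=1011111 pc6: +64 =1076
r96=1100000 pc2: +4 =1080
r97=1100001 pc3: +8 =1088
r98=1100010 pc3: +8 =1096
r99=1100011 pc4: +16 =1112

Answer: 1112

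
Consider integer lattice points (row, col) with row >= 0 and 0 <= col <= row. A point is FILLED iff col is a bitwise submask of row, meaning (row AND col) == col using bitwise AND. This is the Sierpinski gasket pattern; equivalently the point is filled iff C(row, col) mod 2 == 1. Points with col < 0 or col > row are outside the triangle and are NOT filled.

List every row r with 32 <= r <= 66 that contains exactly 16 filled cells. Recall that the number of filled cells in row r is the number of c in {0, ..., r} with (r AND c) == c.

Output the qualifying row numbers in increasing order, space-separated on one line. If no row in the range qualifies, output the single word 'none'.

Answer: 39 43 45 46 51 53 54 57 58 60

Derivation:
Row r has 2^popcount(r) filled cells, so we need popcount(r) = log2(16) = 4.
Scan r = 32..66 and keep those with exactly 4 one-bits:
r=32=100000 popcount=1 -> skip
r=33=100001 popcount=2 -> skip
r=34=100010 popcount=2 -> skip
r=35=100011 popcount=3 -> skip
r=36=100100 popcount=2 -> skip
r=37=100101 popcount=3 -> skip
r=38=100110 popcount=3 -> skip
r=39=100111 popcount=4 -> KEEP
r=40=101000 popcount=2 -> skip
r=41=101001 popcount=3 -> skip
r=42=101010 popcount=3 -> skip
r=43=101011 popcount=4 -> KEEP
r=44=101100 popcount=3 -> skip
r=45=101101 popcount=4 -> KEEP
r=46=101110 popcount=4 -> KEEP
r=47=101111 popcount=5 -> skip
r=48=110000 popcount=2 -> skip
r=49=110001 popcount=3 -> skip
r=50=110010 popcount=3 -> skip
r=51=110011 popcount=4 -> KEEP
r=52=110100 popcount=3 -> skip
r=53=110101 popcount=4 -> KEEP
r=54=110110 popcount=4 -> KEEP
r=55=110111 popcount=5 -> skip
r=56=111000 popcount=3 -> skip
r=57=111001 popcount=4 -> KEEP
r=58=111010 popcount=4 -> KEEP
r=59=111011 popcount=5 -> skip
r=60=111100 popcount=4 -> KEEP
r=61=111101 popcount=5 -> skip
r=62=111110 popcount=5 -> skip
r=63=111111 popcount=6 -> skip
r=64=1000000 popcount=1 -> skip
r=65=1000001 popcount=2 -> skip
r=66=1000010 popcount=2 -> skip
Kept rows: 39 43 45 46 51 53 54 57 58 60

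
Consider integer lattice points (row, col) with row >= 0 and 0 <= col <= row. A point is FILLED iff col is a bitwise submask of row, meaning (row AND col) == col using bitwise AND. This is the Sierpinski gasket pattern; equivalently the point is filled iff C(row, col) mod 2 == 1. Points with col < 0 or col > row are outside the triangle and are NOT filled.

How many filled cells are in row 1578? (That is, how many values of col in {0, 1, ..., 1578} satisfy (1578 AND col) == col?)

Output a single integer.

1578 in binary = 11000101010
popcount(1578) = number of 1-bits in 11000101010 = 5
A col c satisfies (1578 AND c) == c iff every set bit of c is also set in 1578; each of the 5 set bits of 1578 can independently be on or off in c.
count = 2^5 = 32

Answer: 32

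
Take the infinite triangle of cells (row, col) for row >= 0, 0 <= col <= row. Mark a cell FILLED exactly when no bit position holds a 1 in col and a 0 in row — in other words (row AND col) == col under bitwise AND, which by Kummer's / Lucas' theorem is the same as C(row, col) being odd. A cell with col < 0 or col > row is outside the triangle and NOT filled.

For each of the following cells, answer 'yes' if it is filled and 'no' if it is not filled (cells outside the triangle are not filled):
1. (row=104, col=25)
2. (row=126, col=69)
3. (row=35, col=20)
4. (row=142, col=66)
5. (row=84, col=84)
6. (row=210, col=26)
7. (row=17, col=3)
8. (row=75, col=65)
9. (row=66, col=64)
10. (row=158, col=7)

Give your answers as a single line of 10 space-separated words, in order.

(104,25): row=0b1101000, col=0b11001, row AND col = 0b1000 = 8; 8 != 25 -> empty
(126,69): row=0b1111110, col=0b1000101, row AND col = 0b1000100 = 68; 68 != 69 -> empty
(35,20): row=0b100011, col=0b10100, row AND col = 0b0 = 0; 0 != 20 -> empty
(142,66): row=0b10001110, col=0b1000010, row AND col = 0b10 = 2; 2 != 66 -> empty
(84,84): row=0b1010100, col=0b1010100, row AND col = 0b1010100 = 84; 84 == 84 -> filled
(210,26): row=0b11010010, col=0b11010, row AND col = 0b10010 = 18; 18 != 26 -> empty
(17,3): row=0b10001, col=0b11, row AND col = 0b1 = 1; 1 != 3 -> empty
(75,65): row=0b1001011, col=0b1000001, row AND col = 0b1000001 = 65; 65 == 65 -> filled
(66,64): row=0b1000010, col=0b1000000, row AND col = 0b1000000 = 64; 64 == 64 -> filled
(158,7): row=0b10011110, col=0b111, row AND col = 0b110 = 6; 6 != 7 -> empty

Answer: no no no no yes no no yes yes no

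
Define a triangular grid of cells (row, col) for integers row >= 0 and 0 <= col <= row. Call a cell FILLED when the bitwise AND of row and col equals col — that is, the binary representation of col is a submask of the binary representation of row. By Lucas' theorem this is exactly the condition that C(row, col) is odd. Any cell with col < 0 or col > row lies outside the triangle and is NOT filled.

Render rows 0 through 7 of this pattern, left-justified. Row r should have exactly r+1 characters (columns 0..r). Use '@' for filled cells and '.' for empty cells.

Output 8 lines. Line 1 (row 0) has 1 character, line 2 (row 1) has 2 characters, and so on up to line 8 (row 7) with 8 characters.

r0=0: @
r1=1: @@
r2=10: @.@
r3=11: @@@@
r4=100: @...@
r5=101: @@..@@
r6=110: @.@.@.@
r7=111: @@@@@@@@

Answer: @
@@
@.@
@@@@
@...@
@@..@@
@.@.@.@
@@@@@@@@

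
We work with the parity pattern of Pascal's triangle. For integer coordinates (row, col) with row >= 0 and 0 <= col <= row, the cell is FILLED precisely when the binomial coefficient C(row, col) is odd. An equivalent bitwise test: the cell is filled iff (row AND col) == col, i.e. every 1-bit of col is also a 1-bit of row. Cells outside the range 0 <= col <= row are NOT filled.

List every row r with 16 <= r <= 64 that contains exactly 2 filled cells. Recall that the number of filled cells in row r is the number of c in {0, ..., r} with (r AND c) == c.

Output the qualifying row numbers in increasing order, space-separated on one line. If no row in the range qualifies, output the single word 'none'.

Answer: 16 32 64

Derivation:
Row r has 2^popcount(r) filled cells, so we need popcount(r) = log2(2) = 1.
Scan r = 16..64 and keep those with exactly 1 one-bits:
r=16=10000 popcount=1 -> KEEP
r=17=10001 popcount=2 -> skip
r=18=10010 popcount=2 -> skip
r=19=10011 popcount=3 -> skip
r=20=10100 popcount=2 -> skip
r=21=10101 popcount=3 -> skip
r=22=10110 popcount=3 -> skip
r=23=10111 popcount=4 -> skip
r=24=11000 popcount=2 -> skip
r=25=11001 popcount=3 -> skip
r=26=11010 popcount=3 -> skip
r=27=11011 popcount=4 -> skip
r=28=11100 popcount=3 -> skip
r=29=11101 popcount=4 -> skip
r=30=11110 popcount=4 -> skip
r=31=11111 popcount=5 -> skip
r=32=100000 popcount=1 -> KEEP
r=33=100001 popcount=2 -> skip
r=34=100010 popcount=2 -> skip
r=35=100011 popcount=3 -> skip
r=36=100100 popcount=2 -> skip
r=37=100101 popcount=3 -> skip
r=38=100110 popcount=3 -> skip
r=39=100111 popcount=4 -> skip
r=40=101000 popcount=2 -> skip
r=41=101001 popcount=3 -> skip
r=42=101010 popcount=3 -> skip
r=43=101011 popcount=4 -> skip
r=44=101100 popcount=3 -> skip
r=45=101101 popcount=4 -> skip
r=46=101110 popcount=4 -> skip
r=47=101111 popcount=5 -> skip
r=48=110000 popcount=2 -> skip
r=49=110001 popcount=3 -> skip
r=50=110010 popcount=3 -> skip
r=51=110011 popcount=4 -> skip
r=52=110100 popcount=3 -> skip
r=53=110101 popcount=4 -> skip
r=54=110110 popcount=4 -> skip
r=55=110111 popcount=5 -> skip
r=56=111000 popcount=3 -> skip
r=57=111001 popcount=4 -> skip
r=58=111010 popcount=4 -> skip
r=59=111011 popcount=5 -> skip
r=60=111100 popcount=4 -> skip
r=61=111101 popcount=5 -> skip
r=62=111110 popcount=5 -> skip
r=63=111111 popcount=6 -> skip
r=64=1000000 popcount=1 -> KEEP
Kept rows: 16 32 64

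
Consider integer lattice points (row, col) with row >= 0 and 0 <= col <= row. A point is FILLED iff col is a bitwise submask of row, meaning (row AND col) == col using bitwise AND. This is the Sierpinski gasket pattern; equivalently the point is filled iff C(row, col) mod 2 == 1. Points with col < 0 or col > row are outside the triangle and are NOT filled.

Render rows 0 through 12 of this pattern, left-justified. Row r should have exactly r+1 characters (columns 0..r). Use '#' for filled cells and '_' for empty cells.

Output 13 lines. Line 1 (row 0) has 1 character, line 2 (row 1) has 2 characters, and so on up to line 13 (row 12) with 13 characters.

Answer: #
##
#_#
####
#___#
##__##
#_#_#_#
########
#_______#
##______##
#_#_____#_#
####____####
#___#___#___#

Derivation:
r0=0: #
r1=1: ##
r2=10: #_#
r3=11: ####
r4=100: #___#
r5=101: ##__##
r6=110: #_#_#_#
r7=111: ########
r8=1000: #_______#
r9=1001: ##______##
r10=1010: #_#_____#_#
r11=1011: ####____####
r12=1100: #___#___#___#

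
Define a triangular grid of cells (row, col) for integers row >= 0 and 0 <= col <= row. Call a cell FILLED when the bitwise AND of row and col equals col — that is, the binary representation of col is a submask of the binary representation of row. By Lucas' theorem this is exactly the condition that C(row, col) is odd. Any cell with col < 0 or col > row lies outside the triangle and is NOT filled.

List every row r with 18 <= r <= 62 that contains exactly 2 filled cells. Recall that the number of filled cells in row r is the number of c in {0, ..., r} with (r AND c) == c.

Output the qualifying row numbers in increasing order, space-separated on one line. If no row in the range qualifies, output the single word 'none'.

Row r has 2^popcount(r) filled cells, so we need popcount(r) = log2(2) = 1.
Scan r = 18..62 and keep those with exactly 1 one-bits:
r=18=10010 popcount=2 -> skip
r=19=10011 popcount=3 -> skip
r=20=10100 popcount=2 -> skip
r=21=10101 popcount=3 -> skip
r=22=10110 popcount=3 -> skip
r=23=10111 popcount=4 -> skip
r=24=11000 popcount=2 -> skip
r=25=11001 popcount=3 -> skip
r=26=11010 popcount=3 -> skip
r=27=11011 popcount=4 -> skip
r=28=11100 popcount=3 -> skip
r=29=11101 popcount=4 -> skip
r=30=11110 popcount=4 -> skip
r=31=11111 popcount=5 -> skip
r=32=100000 popcount=1 -> KEEP
r=33=100001 popcount=2 -> skip
r=34=100010 popcount=2 -> skip
r=35=100011 popcount=3 -> skip
r=36=100100 popcount=2 -> skip
r=37=100101 popcount=3 -> skip
r=38=100110 popcount=3 -> skip
r=39=100111 popcount=4 -> skip
r=40=101000 popcount=2 -> skip
r=41=101001 popcount=3 -> skip
r=42=101010 popcount=3 -> skip
r=43=101011 popcount=4 -> skip
r=44=101100 popcount=3 -> skip
r=45=101101 popcount=4 -> skip
r=46=101110 popcount=4 -> skip
r=47=101111 popcount=5 -> skip
r=48=110000 popcount=2 -> skip
r=49=110001 popcount=3 -> skip
r=50=110010 popcount=3 -> skip
r=51=110011 popcount=4 -> skip
r=52=110100 popcount=3 -> skip
r=53=110101 popcount=4 -> skip
r=54=110110 popcount=4 -> skip
r=55=110111 popcount=5 -> skip
r=56=111000 popcount=3 -> skip
r=57=111001 popcount=4 -> skip
r=58=111010 popcount=4 -> skip
r=59=111011 popcount=5 -> skip
r=60=111100 popcount=4 -> skip
r=61=111101 popcount=5 -> skip
r=62=111110 popcount=5 -> skip
Kept rows: 32

Answer: 32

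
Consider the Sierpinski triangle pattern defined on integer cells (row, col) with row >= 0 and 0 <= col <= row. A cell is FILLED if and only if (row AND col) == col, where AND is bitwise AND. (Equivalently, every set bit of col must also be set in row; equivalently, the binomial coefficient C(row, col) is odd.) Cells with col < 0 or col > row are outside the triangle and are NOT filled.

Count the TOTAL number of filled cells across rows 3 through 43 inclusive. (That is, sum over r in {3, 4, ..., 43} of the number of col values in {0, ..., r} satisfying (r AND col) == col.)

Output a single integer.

Answer: 328

Derivation:
r3=11 pc2: +4 =4
r4=100 pc1: +2 =6
r5=101 pc2: +4 =10
r6=110 pc2: +4 =14
r7=111 pc3: +8 =22
r8=1000 pc1: +2 =24
r9=1001 pc2: +4 =28
r10=1010 pc2: +4 =32
r11=1011 pc3: +8 =40
r12=1100 pc2: +4 =44
r13=1101 pc3: +8 =52
r14=1110 pc3: +8 =60
r15=1111 pc4: +16 =76
r16=10000 pc1: +2 =78
r17=10001 pc2: +4 =82
r18=10010 pc2: +4 =86
r19=10011 pc3: +8 =94
r20=10100 pc2: +4 =98
r21=10101 pc3: +8 =106
r22=10110 pc3: +8 =114
r23=10111 pc4: +16 =130
r24=11000 pc2: +4 =134
r25=11001 pc3: +8 =142
r26=11010 pc3: +8 =150
r27=11011 pc4: +16 =166
r28=11100 pc3: +8 =174
r29=11101 pc4: +16 =190
r30=11110 pc4: +16 =206
r31=11111 pc5: +32 =238
r32=100000 pc1: +2 =240
r33=100001 pc2: +4 =244
r34=100010 pc2: +4 =248
r35=100011 pc3: +8 =256
r36=100100 pc2: +4 =260
r37=100101 pc3: +8 =268
r38=100110 pc3: +8 =276
r39=100111 pc4: +16 =292
r40=101000 pc2: +4 =296
r41=101001 pc3: +8 =304
r42=101010 pc3: +8 =312
r43=101011 pc4: +16 =328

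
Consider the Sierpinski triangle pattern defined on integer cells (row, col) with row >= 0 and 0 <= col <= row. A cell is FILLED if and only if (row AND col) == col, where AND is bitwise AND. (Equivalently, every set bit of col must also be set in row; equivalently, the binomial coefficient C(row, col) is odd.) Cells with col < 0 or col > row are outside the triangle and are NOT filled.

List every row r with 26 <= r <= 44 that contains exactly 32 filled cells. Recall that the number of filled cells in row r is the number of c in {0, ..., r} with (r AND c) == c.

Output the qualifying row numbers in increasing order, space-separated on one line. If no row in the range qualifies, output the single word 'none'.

Row r has 2^popcount(r) filled cells, so we need popcount(r) = log2(32) = 5.
Scan r = 26..44 and keep those with exactly 5 one-bits:
r=26=11010 popcount=3 -> skip
r=27=11011 popcount=4 -> skip
r=28=11100 popcount=3 -> skip
r=29=11101 popcount=4 -> skip
r=30=11110 popcount=4 -> skip
r=31=11111 popcount=5 -> KEEP
r=32=100000 popcount=1 -> skip
r=33=100001 popcount=2 -> skip
r=34=100010 popcount=2 -> skip
r=35=100011 popcount=3 -> skip
r=36=100100 popcount=2 -> skip
r=37=100101 popcount=3 -> skip
r=38=100110 popcount=3 -> skip
r=39=100111 popcount=4 -> skip
r=40=101000 popcount=2 -> skip
r=41=101001 popcount=3 -> skip
r=42=101010 popcount=3 -> skip
r=43=101011 popcount=4 -> skip
r=44=101100 popcount=3 -> skip
Kept rows: 31

Answer: 31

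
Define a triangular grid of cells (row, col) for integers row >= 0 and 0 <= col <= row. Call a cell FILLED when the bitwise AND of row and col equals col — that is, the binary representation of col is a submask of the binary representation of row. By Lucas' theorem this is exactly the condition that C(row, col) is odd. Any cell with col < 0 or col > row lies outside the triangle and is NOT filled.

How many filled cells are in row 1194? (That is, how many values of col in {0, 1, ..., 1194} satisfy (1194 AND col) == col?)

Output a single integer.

1194 in binary = 10010101010
popcount(1194) = number of 1-bits in 10010101010 = 5
A col c satisfies (1194 AND c) == c iff every set bit of c is also set in 1194; each of the 5 set bits of 1194 can independently be on or off in c.
count = 2^5 = 32

Answer: 32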